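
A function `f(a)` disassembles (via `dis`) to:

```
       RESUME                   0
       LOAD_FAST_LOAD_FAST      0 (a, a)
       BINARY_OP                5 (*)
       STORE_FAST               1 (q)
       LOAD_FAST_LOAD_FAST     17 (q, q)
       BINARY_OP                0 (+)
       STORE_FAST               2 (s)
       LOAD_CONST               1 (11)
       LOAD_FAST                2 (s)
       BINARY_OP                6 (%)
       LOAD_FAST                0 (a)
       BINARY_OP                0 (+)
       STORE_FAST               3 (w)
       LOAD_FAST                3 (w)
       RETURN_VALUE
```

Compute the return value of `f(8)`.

LOAD_FAST_LOAD_FAST a,a → push 8,8. Stack: [8, 8]
BINARY_OP * → 8 * 8 = 64. Stack: [64]
STORE_FAST q → q=64. Stack: []
LOAD_FAST_LOAD_FAST q,q → push 64,64. Stack: [64, 64]
BINARY_OP + → 64 + 64 = 128. Stack: [128]
STORE_FAST s → s=128. Stack: []
LOAD_CONST → push 11. Stack: [11]
LOAD_FAST s → push 128. Stack: [11, 128]
BINARY_OP % → 11 % 128 = 11. Stack: [11]
LOAD_FAST a → push 8. Stack: [11, 8]
BINARY_OP + → 11 + 8 = 19. Stack: [19]
STORE_FAST w → w=19. Stack: []
LOAD_FAST w → push 19. Stack: [19]
RETURN_VALUE → return 19.

19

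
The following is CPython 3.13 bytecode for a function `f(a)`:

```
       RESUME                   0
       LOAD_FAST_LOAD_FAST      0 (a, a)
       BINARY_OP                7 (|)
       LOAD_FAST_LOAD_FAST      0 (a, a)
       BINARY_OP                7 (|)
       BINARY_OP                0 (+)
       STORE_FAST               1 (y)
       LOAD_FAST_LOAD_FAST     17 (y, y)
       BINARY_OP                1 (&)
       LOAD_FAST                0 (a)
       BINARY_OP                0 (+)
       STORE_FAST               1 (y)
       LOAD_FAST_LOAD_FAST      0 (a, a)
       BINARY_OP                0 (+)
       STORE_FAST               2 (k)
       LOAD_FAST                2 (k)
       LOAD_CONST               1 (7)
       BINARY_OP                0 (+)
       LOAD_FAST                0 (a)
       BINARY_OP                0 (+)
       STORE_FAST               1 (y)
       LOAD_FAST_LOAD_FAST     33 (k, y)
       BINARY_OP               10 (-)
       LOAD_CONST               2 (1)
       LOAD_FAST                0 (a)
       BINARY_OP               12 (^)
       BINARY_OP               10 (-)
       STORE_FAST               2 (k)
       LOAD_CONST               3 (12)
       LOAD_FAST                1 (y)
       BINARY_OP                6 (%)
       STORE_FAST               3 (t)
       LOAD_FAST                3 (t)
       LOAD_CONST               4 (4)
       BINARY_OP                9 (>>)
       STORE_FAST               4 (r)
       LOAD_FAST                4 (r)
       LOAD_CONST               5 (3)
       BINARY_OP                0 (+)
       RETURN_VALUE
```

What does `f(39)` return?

LOAD_FAST_LOAD_FAST a,a → push 39,39. Stack: [39, 39]
BINARY_OP | → 39 | 39 = 39. Stack: [39]
LOAD_FAST_LOAD_FAST a,a → push 39,39. Stack: [39, 39, 39]
BINARY_OP | → 39 | 39 = 39. Stack: [39, 39]
BINARY_OP + → 39 + 39 = 78. Stack: [78]
STORE_FAST y → y=78. Stack: []
LOAD_FAST_LOAD_FAST y,y → push 78,78. Stack: [78, 78]
BINARY_OP & → 78 & 78 = 78. Stack: [78]
LOAD_FAST a → push 39. Stack: [78, 39]
BINARY_OP + → 78 + 39 = 117. Stack: [117]
STORE_FAST y → y=117. Stack: []
LOAD_FAST_LOAD_FAST a,a → push 39,39. Stack: [39, 39]
BINARY_OP + → 39 + 39 = 78. Stack: [78]
STORE_FAST k → k=78. Stack: []
LOAD_FAST k → push 78. Stack: [78]
LOAD_CONST → push 7. Stack: [78, 7]
BINARY_OP + → 78 + 7 = 85. Stack: [85]
LOAD_FAST a → push 39. Stack: [85, 39]
BINARY_OP + → 85 + 39 = 124. Stack: [124]
STORE_FAST y → y=124. Stack: []
LOAD_FAST_LOAD_FAST k,y → push 78,124. Stack: [78, 124]
BINARY_OP - → 78 - 124 = -46. Stack: [-46]
LOAD_CONST → push 1. Stack: [-46, 1]
LOAD_FAST a → push 39. Stack: [-46, 1, 39]
BINARY_OP ^ → 1 ^ 39 = 38. Stack: [-46, 38]
BINARY_OP - → -46 - 38 = -84. Stack: [-84]
STORE_FAST k → k=-84. Stack: []
LOAD_CONST → push 12. Stack: [12]
LOAD_FAST y → push 124. Stack: [12, 124]
BINARY_OP % → 12 % 124 = 12. Stack: [12]
STORE_FAST t → t=12. Stack: []
LOAD_FAST t → push 12. Stack: [12]
LOAD_CONST → push 4. Stack: [12, 4]
BINARY_OP >> → 12 >> 4 = 0. Stack: [0]
STORE_FAST r → r=0. Stack: []
LOAD_FAST r → push 0. Stack: [0]
LOAD_CONST → push 3. Stack: [0, 3]
BINARY_OP + → 0 + 3 = 3. Stack: [3]
RETURN_VALUE → return 3.

3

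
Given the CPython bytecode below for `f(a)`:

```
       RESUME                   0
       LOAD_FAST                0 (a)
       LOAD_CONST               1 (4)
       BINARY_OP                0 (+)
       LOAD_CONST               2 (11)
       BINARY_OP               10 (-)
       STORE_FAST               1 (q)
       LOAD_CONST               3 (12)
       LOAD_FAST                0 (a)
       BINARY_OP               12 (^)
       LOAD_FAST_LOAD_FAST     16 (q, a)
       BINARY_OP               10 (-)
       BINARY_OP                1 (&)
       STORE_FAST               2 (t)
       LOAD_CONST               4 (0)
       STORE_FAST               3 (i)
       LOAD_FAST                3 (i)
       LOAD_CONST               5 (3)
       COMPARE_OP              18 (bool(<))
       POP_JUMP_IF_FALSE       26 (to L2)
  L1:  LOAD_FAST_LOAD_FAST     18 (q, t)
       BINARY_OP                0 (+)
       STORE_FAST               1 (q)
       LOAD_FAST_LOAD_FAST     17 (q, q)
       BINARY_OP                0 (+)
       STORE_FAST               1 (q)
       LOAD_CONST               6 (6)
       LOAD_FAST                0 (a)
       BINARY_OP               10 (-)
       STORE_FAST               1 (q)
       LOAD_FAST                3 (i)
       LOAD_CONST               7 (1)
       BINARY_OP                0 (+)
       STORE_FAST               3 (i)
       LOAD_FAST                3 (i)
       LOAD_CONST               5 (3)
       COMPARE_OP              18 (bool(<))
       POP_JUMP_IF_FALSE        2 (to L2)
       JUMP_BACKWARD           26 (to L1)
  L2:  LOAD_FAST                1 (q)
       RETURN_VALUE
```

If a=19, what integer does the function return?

-13

LOAD_FAST a → push 19
LOAD_CONST → push 4
BINARY_OP + → 19 + 4 = 23
LOAD_CONST → push 11
BINARY_OP - → 23 - 11 = 12
STORE_FAST q → q=12
LOAD_CONST → push 12
LOAD_FAST a → push 19
BINARY_OP ^ → 12 ^ 19 = 31
LOAD_FAST_LOAD_FAST q,a → push 12,19
BINARY_OP - → 12 - 19 = -7
BINARY_OP & → 31 & -7 = 25
STORE_FAST t → t=25
LOAD_CONST → push 0
STORE_FAST i → i=0
LOAD_FAST i → push 0
LOAD_CONST → push 3
COMPARE_OP bool(<) → 0 vs 3 = True
POP_JUMP_IF_FALSE → pop True; no jump
LOAD_FAST_LOAD_FAST q,t → push 12,25
BINARY_OP + → 12 + 25 = 37
STORE_FAST q → q=37
LOAD_FAST_LOAD_FAST q,q → push 37,37
BINARY_OP + → 37 + 37 = 74
STORE_FAST q → q=74
LOAD_CONST → push 6
LOAD_FAST a → push 19
BINARY_OP - → 6 - 19 = -13
STORE_FAST q → q=-13
LOAD_FAST i → push 0
LOAD_CONST → push 1
BINARY_OP + → 0 + 1 = 1
STORE_FAST i → i=1
LOAD_FAST i → push 1
LOAD_CONST → push 3
COMPARE_OP bool(<) → 1 vs 3 = True
POP_JUMP_IF_FALSE → pop True; no jump
LOAD_FAST_LOAD_FAST q,t → push -13,25
BINARY_OP + → -13 + 25 = 12
STORE_FAST q → q=12
LOAD_FAST_LOAD_FAST q,q → push 12,12
BINARY_OP + → 12 + 12 = 24
STORE_FAST q → q=24
LOAD_CONST → push 6
LOAD_FAST a → push 19
BINARY_OP - → 6 - 19 = -13
STORE_FAST q → q=-13
LOAD_FAST i → push 1
LOAD_CONST → push 1
BINARY_OP + → 1 + 1 = 2
STORE_FAST i → i=2
LOAD_FAST i → push 2
LOAD_CONST → push 3
COMPARE_OP bool(<) → 2 vs 3 = True
POP_JUMP_IF_FALSE → pop True; no jump
LOAD_FAST_LOAD_FAST q,t → push -13,25
BINARY_OP + → -13 + 25 = 12
STORE_FAST q → q=12
LOAD_FAST_LOAD_FAST q,q → push 12,12
BINARY_OP + → 12 + 12 = 24
STORE_FAST q → q=24
LOAD_CONST → push 6
LOAD_FAST a → push 19
BINARY_OP - → 6 - 19 = -13
STORE_FAST q → q=-13
LOAD_FAST i → push 2
LOAD_CONST → push 1
BINARY_OP + → 2 + 1 = 3
STORE_FAST i → i=3
LOAD_FAST i → push 3
LOAD_CONST → push 3
COMPARE_OP bool(<) → 3 vs 3 = False
POP_JUMP_IF_FALSE → pop False; jump
LOAD_FAST q → push -13
RETURN_VALUE → return -13.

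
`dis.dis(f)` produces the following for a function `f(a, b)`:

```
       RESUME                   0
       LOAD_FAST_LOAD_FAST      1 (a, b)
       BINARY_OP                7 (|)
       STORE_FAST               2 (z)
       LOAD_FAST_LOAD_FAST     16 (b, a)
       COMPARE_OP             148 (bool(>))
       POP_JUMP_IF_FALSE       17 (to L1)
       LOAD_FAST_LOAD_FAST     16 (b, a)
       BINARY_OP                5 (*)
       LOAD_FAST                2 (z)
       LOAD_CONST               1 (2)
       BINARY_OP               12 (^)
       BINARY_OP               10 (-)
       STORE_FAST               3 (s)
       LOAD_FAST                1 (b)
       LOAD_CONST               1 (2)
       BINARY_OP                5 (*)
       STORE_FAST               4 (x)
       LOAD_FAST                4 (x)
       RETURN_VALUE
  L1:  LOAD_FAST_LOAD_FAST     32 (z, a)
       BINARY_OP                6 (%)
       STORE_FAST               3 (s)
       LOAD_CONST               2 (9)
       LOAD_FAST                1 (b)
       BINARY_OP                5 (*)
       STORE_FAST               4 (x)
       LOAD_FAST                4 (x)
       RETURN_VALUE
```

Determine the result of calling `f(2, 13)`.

LOAD_FAST_LOAD_FAST a,b → push 2,13. Stack: [2, 13]
BINARY_OP | → 2 | 13 = 15. Stack: [15]
STORE_FAST z → z=15. Stack: []
LOAD_FAST_LOAD_FAST b,a → push 13,2. Stack: [13, 2]
COMPARE_OP bool(>) → 13 vs 2 = True. Stack: [True]
POP_JUMP_IF_FALSE → pop True; no jump. Stack: []
LOAD_FAST_LOAD_FAST b,a → push 13,2. Stack: [13, 2]
BINARY_OP * → 13 * 2 = 26. Stack: [26]
LOAD_FAST z → push 15. Stack: [26, 15]
LOAD_CONST → push 2. Stack: [26, 15, 2]
BINARY_OP ^ → 15 ^ 2 = 13. Stack: [26, 13]
BINARY_OP - → 26 - 13 = 13. Stack: [13]
STORE_FAST s → s=13. Stack: []
LOAD_FAST b → push 13. Stack: [13]
LOAD_CONST → push 2. Stack: [13, 2]
BINARY_OP * → 13 * 2 = 26. Stack: [26]
STORE_FAST x → x=26. Stack: []
LOAD_FAST x → push 26. Stack: [26]
RETURN_VALUE → return 26.

26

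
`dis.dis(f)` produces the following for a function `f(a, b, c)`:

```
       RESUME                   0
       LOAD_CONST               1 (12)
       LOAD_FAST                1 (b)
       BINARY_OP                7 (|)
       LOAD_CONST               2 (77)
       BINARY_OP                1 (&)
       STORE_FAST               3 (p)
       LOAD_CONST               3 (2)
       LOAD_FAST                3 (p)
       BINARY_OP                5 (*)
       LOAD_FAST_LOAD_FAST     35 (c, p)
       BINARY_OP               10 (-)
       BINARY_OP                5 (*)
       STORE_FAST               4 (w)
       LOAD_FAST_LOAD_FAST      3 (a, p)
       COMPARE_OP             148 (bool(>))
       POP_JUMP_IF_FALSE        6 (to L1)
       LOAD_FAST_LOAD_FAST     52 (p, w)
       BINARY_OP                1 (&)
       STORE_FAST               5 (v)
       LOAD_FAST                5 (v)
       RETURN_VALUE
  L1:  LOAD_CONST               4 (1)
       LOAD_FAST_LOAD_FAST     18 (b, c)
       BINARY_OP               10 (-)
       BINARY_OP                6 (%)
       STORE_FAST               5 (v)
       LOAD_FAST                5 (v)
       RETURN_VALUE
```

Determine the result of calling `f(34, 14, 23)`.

8

LOAD_CONST → push 12. Stack: [12]
LOAD_FAST b → push 14. Stack: [12, 14]
BINARY_OP | → 12 | 14 = 14. Stack: [14]
LOAD_CONST → push 77. Stack: [14, 77]
BINARY_OP & → 14 & 77 = 12. Stack: [12]
STORE_FAST p → p=12. Stack: []
LOAD_CONST → push 2. Stack: [2]
LOAD_FAST p → push 12. Stack: [2, 12]
BINARY_OP * → 2 * 12 = 24. Stack: [24]
LOAD_FAST_LOAD_FAST c,p → push 23,12. Stack: [24, 23, 12]
BINARY_OP - → 23 - 12 = 11. Stack: [24, 11]
BINARY_OP * → 24 * 11 = 264. Stack: [264]
STORE_FAST w → w=264. Stack: []
LOAD_FAST_LOAD_FAST a,p → push 34,12. Stack: [34, 12]
COMPARE_OP bool(>) → 34 vs 12 = True. Stack: [True]
POP_JUMP_IF_FALSE → pop True; no jump. Stack: []
LOAD_FAST_LOAD_FAST p,w → push 12,264. Stack: [12, 264]
BINARY_OP & → 12 & 264 = 8. Stack: [8]
STORE_FAST v → v=8. Stack: []
LOAD_FAST v → push 8. Stack: [8]
RETURN_VALUE → return 8.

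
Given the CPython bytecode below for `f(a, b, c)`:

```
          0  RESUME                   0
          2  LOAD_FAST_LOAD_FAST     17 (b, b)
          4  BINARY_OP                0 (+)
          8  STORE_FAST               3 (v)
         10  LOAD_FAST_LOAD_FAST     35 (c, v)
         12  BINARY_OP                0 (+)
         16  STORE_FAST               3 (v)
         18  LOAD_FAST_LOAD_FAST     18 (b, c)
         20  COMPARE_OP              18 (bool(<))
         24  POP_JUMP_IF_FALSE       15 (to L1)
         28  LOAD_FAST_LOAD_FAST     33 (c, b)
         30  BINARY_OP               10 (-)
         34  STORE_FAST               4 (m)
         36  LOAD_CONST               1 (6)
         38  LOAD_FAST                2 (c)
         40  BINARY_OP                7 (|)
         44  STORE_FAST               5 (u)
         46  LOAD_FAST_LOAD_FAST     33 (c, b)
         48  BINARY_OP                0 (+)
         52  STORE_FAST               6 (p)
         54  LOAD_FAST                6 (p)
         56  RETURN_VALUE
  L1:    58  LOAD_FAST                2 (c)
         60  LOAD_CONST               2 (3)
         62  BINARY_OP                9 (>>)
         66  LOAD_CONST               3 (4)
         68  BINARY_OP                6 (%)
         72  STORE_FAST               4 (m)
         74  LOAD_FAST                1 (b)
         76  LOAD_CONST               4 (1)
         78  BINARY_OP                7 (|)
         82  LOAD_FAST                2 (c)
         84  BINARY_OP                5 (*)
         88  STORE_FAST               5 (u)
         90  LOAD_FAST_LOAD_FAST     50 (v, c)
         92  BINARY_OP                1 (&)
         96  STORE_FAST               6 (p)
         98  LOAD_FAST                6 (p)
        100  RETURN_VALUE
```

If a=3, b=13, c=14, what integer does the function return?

27

LOAD_FAST_LOAD_FAST b,b → push 13,13. Stack: [13, 13]
BINARY_OP + → 13 + 13 = 26. Stack: [26]
STORE_FAST v → v=26. Stack: []
LOAD_FAST_LOAD_FAST c,v → push 14,26. Stack: [14, 26]
BINARY_OP + → 14 + 26 = 40. Stack: [40]
STORE_FAST v → v=40. Stack: []
LOAD_FAST_LOAD_FAST b,c → push 13,14. Stack: [13, 14]
COMPARE_OP bool(<) → 13 vs 14 = True. Stack: [True]
POP_JUMP_IF_FALSE → pop True; no jump. Stack: []
LOAD_FAST_LOAD_FAST c,b → push 14,13. Stack: [14, 13]
BINARY_OP - → 14 - 13 = 1. Stack: [1]
STORE_FAST m → m=1. Stack: []
LOAD_CONST → push 6. Stack: [6]
LOAD_FAST c → push 14. Stack: [6, 14]
BINARY_OP | → 6 | 14 = 14. Stack: [14]
STORE_FAST u → u=14. Stack: []
LOAD_FAST_LOAD_FAST c,b → push 14,13. Stack: [14, 13]
BINARY_OP + → 14 + 13 = 27. Stack: [27]
STORE_FAST p → p=27. Stack: []
LOAD_FAST p → push 27. Stack: [27]
RETURN_VALUE → return 27.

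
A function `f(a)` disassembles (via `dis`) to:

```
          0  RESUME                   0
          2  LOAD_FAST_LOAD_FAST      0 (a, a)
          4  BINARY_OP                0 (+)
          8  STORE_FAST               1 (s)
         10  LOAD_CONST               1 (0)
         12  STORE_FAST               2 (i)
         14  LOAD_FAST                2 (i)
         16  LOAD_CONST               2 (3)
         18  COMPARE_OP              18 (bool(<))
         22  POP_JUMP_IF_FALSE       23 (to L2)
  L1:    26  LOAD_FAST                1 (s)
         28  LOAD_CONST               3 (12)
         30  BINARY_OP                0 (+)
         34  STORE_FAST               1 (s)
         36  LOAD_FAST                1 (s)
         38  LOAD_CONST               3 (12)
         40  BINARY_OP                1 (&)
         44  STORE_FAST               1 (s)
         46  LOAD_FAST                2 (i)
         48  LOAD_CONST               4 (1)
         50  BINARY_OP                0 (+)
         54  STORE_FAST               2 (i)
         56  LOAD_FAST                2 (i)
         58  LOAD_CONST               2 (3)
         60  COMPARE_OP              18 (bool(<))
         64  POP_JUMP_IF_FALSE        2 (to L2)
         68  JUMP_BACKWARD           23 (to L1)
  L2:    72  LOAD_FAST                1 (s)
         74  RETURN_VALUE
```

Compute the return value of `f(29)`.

12

LOAD_FAST_LOAD_FAST a,a → push 29,29. Stack: [29, 29]
BINARY_OP + → 29 + 29 = 58. Stack: [58]
STORE_FAST s → s=58. Stack: []
LOAD_CONST → push 0. Stack: [0]
STORE_FAST i → i=0. Stack: []
LOAD_FAST i → push 0. Stack: [0]
LOAD_CONST → push 3. Stack: [0, 3]
COMPARE_OP bool(<) → 0 vs 3 = True. Stack: [True]
POP_JUMP_IF_FALSE → pop True; no jump. Stack: []
LOAD_FAST s → push 58. Stack: [58]
LOAD_CONST → push 12. Stack: [58, 12]
BINARY_OP + → 58 + 12 = 70. Stack: [70]
STORE_FAST s → s=70. Stack: []
LOAD_FAST s → push 70. Stack: [70]
LOAD_CONST → push 12. Stack: [70, 12]
BINARY_OP & → 70 & 12 = 4. Stack: [4]
STORE_FAST s → s=4. Stack: []
LOAD_FAST i → push 0. Stack: [0]
LOAD_CONST → push 1. Stack: [0, 1]
BINARY_OP + → 0 + 1 = 1. Stack: [1]
STORE_FAST i → i=1. Stack: []
LOAD_FAST i → push 1. Stack: [1]
LOAD_CONST → push 3. Stack: [1, 3]
COMPARE_OP bool(<) → 1 vs 3 = True. Stack: [True]
POP_JUMP_IF_FALSE → pop True; no jump. Stack: []
LOAD_FAST s → push 4. Stack: [4]
LOAD_CONST → push 12. Stack: [4, 12]
BINARY_OP + → 4 + 12 = 16. Stack: [16]
STORE_FAST s → s=16. Stack: []
LOAD_FAST s → push 16. Stack: [16]
LOAD_CONST → push 12. Stack: [16, 12]
BINARY_OP & → 16 & 12 = 0. Stack: [0]
STORE_FAST s → s=0. Stack: []
LOAD_FAST i → push 1. Stack: [1]
LOAD_CONST → push 1. Stack: [1, 1]
BINARY_OP + → 1 + 1 = 2. Stack: [2]
STORE_FAST i → i=2. Stack: []
LOAD_FAST i → push 2. Stack: [2]
LOAD_CONST → push 3. Stack: [2, 3]
COMPARE_OP bool(<) → 2 vs 3 = True. Stack: [True]
POP_JUMP_IF_FALSE → pop True; no jump. Stack: []
LOAD_FAST s → push 0. Stack: [0]
LOAD_CONST → push 12. Stack: [0, 12]
BINARY_OP + → 0 + 12 = 12. Stack: [12]
STORE_FAST s → s=12. Stack: []
LOAD_FAST s → push 12. Stack: [12]
LOAD_CONST → push 12. Stack: [12, 12]
BINARY_OP & → 12 & 12 = 12. Stack: [12]
STORE_FAST s → s=12. Stack: []
LOAD_FAST i → push 2. Stack: [2]
LOAD_CONST → push 1. Stack: [2, 1]
BINARY_OP + → 2 + 1 = 3. Stack: [3]
STORE_FAST i → i=3. Stack: []
LOAD_FAST i → push 3. Stack: [3]
LOAD_CONST → push 3. Stack: [3, 3]
COMPARE_OP bool(<) → 3 vs 3 = False. Stack: [False]
POP_JUMP_IF_FALSE → pop False; jump. Stack: []
LOAD_FAST s → push 12. Stack: [12]
RETURN_VALUE → return 12.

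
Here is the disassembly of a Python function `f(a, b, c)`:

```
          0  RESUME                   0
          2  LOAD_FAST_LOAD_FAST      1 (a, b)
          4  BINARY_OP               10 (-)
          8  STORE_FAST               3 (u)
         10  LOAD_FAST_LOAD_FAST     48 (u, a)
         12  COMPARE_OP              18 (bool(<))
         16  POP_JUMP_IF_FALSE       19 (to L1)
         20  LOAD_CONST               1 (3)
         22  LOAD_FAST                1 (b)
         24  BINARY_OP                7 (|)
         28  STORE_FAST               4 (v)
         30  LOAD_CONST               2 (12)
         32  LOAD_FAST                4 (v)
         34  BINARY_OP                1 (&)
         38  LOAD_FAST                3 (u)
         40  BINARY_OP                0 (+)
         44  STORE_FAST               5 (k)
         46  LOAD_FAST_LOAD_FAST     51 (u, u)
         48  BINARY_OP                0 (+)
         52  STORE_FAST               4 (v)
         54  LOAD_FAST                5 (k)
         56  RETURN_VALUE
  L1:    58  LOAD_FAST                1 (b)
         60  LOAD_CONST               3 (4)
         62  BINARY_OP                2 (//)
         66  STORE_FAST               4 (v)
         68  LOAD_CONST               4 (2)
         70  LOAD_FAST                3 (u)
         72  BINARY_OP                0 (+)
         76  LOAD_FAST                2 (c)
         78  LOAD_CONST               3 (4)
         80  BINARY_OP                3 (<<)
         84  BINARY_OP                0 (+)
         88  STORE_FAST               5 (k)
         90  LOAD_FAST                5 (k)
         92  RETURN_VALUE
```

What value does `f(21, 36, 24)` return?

LOAD_FAST_LOAD_FAST a,b → push 21,36. Stack: [21, 36]
BINARY_OP - → 21 - 36 = -15. Stack: [-15]
STORE_FAST u → u=-15. Stack: []
LOAD_FAST_LOAD_FAST u,a → push -15,21. Stack: [-15, 21]
COMPARE_OP bool(<) → -15 vs 21 = True. Stack: [True]
POP_JUMP_IF_FALSE → pop True; no jump. Stack: []
LOAD_CONST → push 3. Stack: [3]
LOAD_FAST b → push 36. Stack: [3, 36]
BINARY_OP | → 3 | 36 = 39. Stack: [39]
STORE_FAST v → v=39. Stack: []
LOAD_CONST → push 12. Stack: [12]
LOAD_FAST v → push 39. Stack: [12, 39]
BINARY_OP & → 12 & 39 = 4. Stack: [4]
LOAD_FAST u → push -15. Stack: [4, -15]
BINARY_OP + → 4 + -15 = -11. Stack: [-11]
STORE_FAST k → k=-11. Stack: []
LOAD_FAST_LOAD_FAST u,u → push -15,-15. Stack: [-15, -15]
BINARY_OP + → -15 + -15 = -30. Stack: [-30]
STORE_FAST v → v=-30. Stack: []
LOAD_FAST k → push -11. Stack: [-11]
RETURN_VALUE → return -11.

-11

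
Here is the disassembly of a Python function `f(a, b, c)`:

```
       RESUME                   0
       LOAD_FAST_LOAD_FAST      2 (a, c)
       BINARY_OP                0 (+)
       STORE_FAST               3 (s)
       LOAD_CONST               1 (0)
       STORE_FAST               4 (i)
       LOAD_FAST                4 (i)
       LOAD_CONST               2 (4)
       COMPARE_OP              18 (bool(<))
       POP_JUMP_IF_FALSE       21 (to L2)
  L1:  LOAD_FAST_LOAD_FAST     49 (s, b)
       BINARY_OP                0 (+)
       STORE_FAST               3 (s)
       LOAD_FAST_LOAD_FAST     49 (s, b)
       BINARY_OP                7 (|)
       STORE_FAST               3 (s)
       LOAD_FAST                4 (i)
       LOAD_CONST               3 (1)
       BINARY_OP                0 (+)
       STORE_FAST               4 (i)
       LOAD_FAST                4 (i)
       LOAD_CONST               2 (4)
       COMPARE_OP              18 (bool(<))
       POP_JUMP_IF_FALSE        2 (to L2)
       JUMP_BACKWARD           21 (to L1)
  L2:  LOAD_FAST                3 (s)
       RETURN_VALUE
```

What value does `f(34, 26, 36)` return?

LOAD_FAST_LOAD_FAST a,c → push 34,36
BINARY_OP + → 34 + 36 = 70
STORE_FAST s → s=70
LOAD_CONST → push 0
STORE_FAST i → i=0
LOAD_FAST i → push 0
LOAD_CONST → push 4
COMPARE_OP bool(<) → 0 vs 4 = True
POP_JUMP_IF_FALSE → pop True; no jump
LOAD_FAST_LOAD_FAST s,b → push 70,26
BINARY_OP + → 70 + 26 = 96
STORE_FAST s → s=96
LOAD_FAST_LOAD_FAST s,b → push 96,26
BINARY_OP | → 96 | 26 = 122
STORE_FAST s → s=122
LOAD_FAST i → push 0
LOAD_CONST → push 1
BINARY_OP + → 0 + 1 = 1
STORE_FAST i → i=1
LOAD_FAST i → push 1
LOAD_CONST → push 4
COMPARE_OP bool(<) → 1 vs 4 = True
POP_JUMP_IF_FALSE → pop True; no jump
LOAD_FAST_LOAD_FAST s,b → push 122,26
BINARY_OP + → 122 + 26 = 148
STORE_FAST s → s=148
LOAD_FAST_LOAD_FAST s,b → push 148,26
BINARY_OP | → 148 | 26 = 158
STORE_FAST s → s=158
LOAD_FAST i → push 1
LOAD_CONST → push 1
BINARY_OP + → 1 + 1 = 2
STORE_FAST i → i=2
LOAD_FAST i → push 2
LOAD_CONST → push 4
COMPARE_OP bool(<) → 2 vs 4 = True
POP_JUMP_IF_FALSE → pop True; no jump
LOAD_FAST_LOAD_FAST s,b → push 158,26
BINARY_OP + → 158 + 26 = 184
STORE_FAST s → s=184
LOAD_FAST_LOAD_FAST s,b → push 184,26
BINARY_OP | → 184 | 26 = 186
STORE_FAST s → s=186
LOAD_FAST i → push 2
LOAD_CONST → push 1
BINARY_OP + → 2 + 1 = 3
STORE_FAST i → i=3
LOAD_FAST i → push 3
LOAD_CONST → push 4
COMPARE_OP bool(<) → 3 vs 4 = True
POP_JUMP_IF_FALSE → pop True; no jump
LOAD_FAST_LOAD_FAST s,b → push 186,26
BINARY_OP + → 186 + 26 = 212
STORE_FAST s → s=212
LOAD_FAST_LOAD_FAST s,b → push 212,26
BINARY_OP | → 212 | 26 = 222
STORE_FAST s → s=222
LOAD_FAST i → push 3
LOAD_CONST → push 1
BINARY_OP + → 3 + 1 = 4
STORE_FAST i → i=4
LOAD_FAST i → push 4
LOAD_CONST → push 4
COMPARE_OP bool(<) → 4 vs 4 = False
POP_JUMP_IF_FALSE → pop False; jump
LOAD_FAST s → push 222
RETURN_VALUE → return 222.

222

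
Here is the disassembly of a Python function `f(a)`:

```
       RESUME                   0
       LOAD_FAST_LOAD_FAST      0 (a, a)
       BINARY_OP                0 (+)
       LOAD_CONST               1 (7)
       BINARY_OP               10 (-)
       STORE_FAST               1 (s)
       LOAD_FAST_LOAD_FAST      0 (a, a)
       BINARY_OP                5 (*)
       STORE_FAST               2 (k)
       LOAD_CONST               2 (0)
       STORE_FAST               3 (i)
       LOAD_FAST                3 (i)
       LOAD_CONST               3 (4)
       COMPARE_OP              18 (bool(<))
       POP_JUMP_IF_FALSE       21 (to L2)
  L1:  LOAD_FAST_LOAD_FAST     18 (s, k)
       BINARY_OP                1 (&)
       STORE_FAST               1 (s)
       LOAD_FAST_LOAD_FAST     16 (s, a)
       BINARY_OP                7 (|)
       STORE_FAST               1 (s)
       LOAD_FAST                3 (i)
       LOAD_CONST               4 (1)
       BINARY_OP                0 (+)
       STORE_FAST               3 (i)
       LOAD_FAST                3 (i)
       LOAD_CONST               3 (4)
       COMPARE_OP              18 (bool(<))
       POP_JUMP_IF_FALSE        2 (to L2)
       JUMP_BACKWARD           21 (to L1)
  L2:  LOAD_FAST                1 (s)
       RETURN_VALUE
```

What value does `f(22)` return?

54

LOAD_FAST_LOAD_FAST a,a → push 22,22
BINARY_OP + → 22 + 22 = 44
LOAD_CONST → push 7
BINARY_OP - → 44 - 7 = 37
STORE_FAST s → s=37
LOAD_FAST_LOAD_FAST a,a → push 22,22
BINARY_OP * → 22 * 22 = 484
STORE_FAST k → k=484
LOAD_CONST → push 0
STORE_FAST i → i=0
LOAD_FAST i → push 0
LOAD_CONST → push 4
COMPARE_OP bool(<) → 0 vs 4 = True
POP_JUMP_IF_FALSE → pop True; no jump
LOAD_FAST_LOAD_FAST s,k → push 37,484
BINARY_OP & → 37 & 484 = 36
STORE_FAST s → s=36
LOAD_FAST_LOAD_FAST s,a → push 36,22
BINARY_OP | → 36 | 22 = 54
STORE_FAST s → s=54
LOAD_FAST i → push 0
LOAD_CONST → push 1
BINARY_OP + → 0 + 1 = 1
STORE_FAST i → i=1
LOAD_FAST i → push 1
LOAD_CONST → push 4
COMPARE_OP bool(<) → 1 vs 4 = True
POP_JUMP_IF_FALSE → pop True; no jump
LOAD_FAST_LOAD_FAST s,k → push 54,484
BINARY_OP & → 54 & 484 = 36
STORE_FAST s → s=36
LOAD_FAST_LOAD_FAST s,a → push 36,22
BINARY_OP | → 36 | 22 = 54
STORE_FAST s → s=54
LOAD_FAST i → push 1
LOAD_CONST → push 1
BINARY_OP + → 1 + 1 = 2
STORE_FAST i → i=2
LOAD_FAST i → push 2
LOAD_CONST → push 4
COMPARE_OP bool(<) → 2 vs 4 = True
POP_JUMP_IF_FALSE → pop True; no jump
LOAD_FAST_LOAD_FAST s,k → push 54,484
BINARY_OP & → 54 & 484 = 36
STORE_FAST s → s=36
LOAD_FAST_LOAD_FAST s,a → push 36,22
BINARY_OP | → 36 | 22 = 54
STORE_FAST s → s=54
LOAD_FAST i → push 2
LOAD_CONST → push 1
BINARY_OP + → 2 + 1 = 3
STORE_FAST i → i=3
LOAD_FAST i → push 3
LOAD_CONST → push 4
COMPARE_OP bool(<) → 3 vs 4 = True
POP_JUMP_IF_FALSE → pop True; no jump
LOAD_FAST_LOAD_FAST s,k → push 54,484
BINARY_OP & → 54 & 484 = 36
STORE_FAST s → s=36
LOAD_FAST_LOAD_FAST s,a → push 36,22
BINARY_OP | → 36 | 22 = 54
STORE_FAST s → s=54
LOAD_FAST i → push 3
LOAD_CONST → push 1
BINARY_OP + → 3 + 1 = 4
STORE_FAST i → i=4
LOAD_FAST i → push 4
LOAD_CONST → push 4
COMPARE_OP bool(<) → 4 vs 4 = False
POP_JUMP_IF_FALSE → pop False; jump
LOAD_FAST s → push 54
RETURN_VALUE → return 54.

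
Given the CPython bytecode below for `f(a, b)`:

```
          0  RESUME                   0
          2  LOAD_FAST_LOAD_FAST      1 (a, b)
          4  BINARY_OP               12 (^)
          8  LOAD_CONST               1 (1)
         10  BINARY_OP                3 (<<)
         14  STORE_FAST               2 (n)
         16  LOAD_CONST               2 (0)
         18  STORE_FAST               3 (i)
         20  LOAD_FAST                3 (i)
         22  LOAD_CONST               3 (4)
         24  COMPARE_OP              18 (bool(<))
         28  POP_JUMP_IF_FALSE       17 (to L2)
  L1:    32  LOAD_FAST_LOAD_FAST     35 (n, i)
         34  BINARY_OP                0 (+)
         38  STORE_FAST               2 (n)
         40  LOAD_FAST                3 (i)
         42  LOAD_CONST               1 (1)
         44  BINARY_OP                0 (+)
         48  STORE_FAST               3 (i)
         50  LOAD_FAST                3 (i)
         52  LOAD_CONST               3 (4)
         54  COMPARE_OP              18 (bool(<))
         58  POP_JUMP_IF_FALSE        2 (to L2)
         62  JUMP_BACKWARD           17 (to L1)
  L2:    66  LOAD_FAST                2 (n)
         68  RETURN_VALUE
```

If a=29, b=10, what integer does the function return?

52

LOAD_FAST_LOAD_FAST a,b → push 29,10. Stack: [29, 10]
BINARY_OP ^ → 29 ^ 10 = 23. Stack: [23]
LOAD_CONST → push 1. Stack: [23, 1]
BINARY_OP << → 23 << 1 = 46. Stack: [46]
STORE_FAST n → n=46. Stack: []
LOAD_CONST → push 0. Stack: [0]
STORE_FAST i → i=0. Stack: []
LOAD_FAST i → push 0. Stack: [0]
LOAD_CONST → push 4. Stack: [0, 4]
COMPARE_OP bool(<) → 0 vs 4 = True. Stack: [True]
POP_JUMP_IF_FALSE → pop True; no jump. Stack: []
LOAD_FAST_LOAD_FAST n,i → push 46,0. Stack: [46, 0]
BINARY_OP + → 46 + 0 = 46. Stack: [46]
STORE_FAST n → n=46. Stack: []
LOAD_FAST i → push 0. Stack: [0]
LOAD_CONST → push 1. Stack: [0, 1]
BINARY_OP + → 0 + 1 = 1. Stack: [1]
STORE_FAST i → i=1. Stack: []
LOAD_FAST i → push 1. Stack: [1]
LOAD_CONST → push 4. Stack: [1, 4]
COMPARE_OP bool(<) → 1 vs 4 = True. Stack: [True]
POP_JUMP_IF_FALSE → pop True; no jump. Stack: []
LOAD_FAST_LOAD_FAST n,i → push 46,1. Stack: [46, 1]
BINARY_OP + → 46 + 1 = 47. Stack: [47]
STORE_FAST n → n=47. Stack: []
LOAD_FAST i → push 1. Stack: [1]
LOAD_CONST → push 1. Stack: [1, 1]
BINARY_OP + → 1 + 1 = 2. Stack: [2]
STORE_FAST i → i=2. Stack: []
LOAD_FAST i → push 2. Stack: [2]
LOAD_CONST → push 4. Stack: [2, 4]
COMPARE_OP bool(<) → 2 vs 4 = True. Stack: [True]
POP_JUMP_IF_FALSE → pop True; no jump. Stack: []
LOAD_FAST_LOAD_FAST n,i → push 47,2. Stack: [47, 2]
BINARY_OP + → 47 + 2 = 49. Stack: [49]
STORE_FAST n → n=49. Stack: []
LOAD_FAST i → push 2. Stack: [2]
LOAD_CONST → push 1. Stack: [2, 1]
BINARY_OP + → 2 + 1 = 3. Stack: [3]
STORE_FAST i → i=3. Stack: []
LOAD_FAST i → push 3. Stack: [3]
LOAD_CONST → push 4. Stack: [3, 4]
COMPARE_OP bool(<) → 3 vs 4 = True. Stack: [True]
POP_JUMP_IF_FALSE → pop True; no jump. Stack: []
LOAD_FAST_LOAD_FAST n,i → push 49,3. Stack: [49, 3]
BINARY_OP + → 49 + 3 = 52. Stack: [52]
STORE_FAST n → n=52. Stack: []
LOAD_FAST i → push 3. Stack: [3]
LOAD_CONST → push 1. Stack: [3, 1]
BINARY_OP + → 3 + 1 = 4. Stack: [4]
STORE_FAST i → i=4. Stack: []
LOAD_FAST i → push 4. Stack: [4]
LOAD_CONST → push 4. Stack: [4, 4]
COMPARE_OP bool(<) → 4 vs 4 = False. Stack: [False]
POP_JUMP_IF_FALSE → pop False; jump. Stack: []
LOAD_FAST n → push 52. Stack: [52]
RETURN_VALUE → return 52.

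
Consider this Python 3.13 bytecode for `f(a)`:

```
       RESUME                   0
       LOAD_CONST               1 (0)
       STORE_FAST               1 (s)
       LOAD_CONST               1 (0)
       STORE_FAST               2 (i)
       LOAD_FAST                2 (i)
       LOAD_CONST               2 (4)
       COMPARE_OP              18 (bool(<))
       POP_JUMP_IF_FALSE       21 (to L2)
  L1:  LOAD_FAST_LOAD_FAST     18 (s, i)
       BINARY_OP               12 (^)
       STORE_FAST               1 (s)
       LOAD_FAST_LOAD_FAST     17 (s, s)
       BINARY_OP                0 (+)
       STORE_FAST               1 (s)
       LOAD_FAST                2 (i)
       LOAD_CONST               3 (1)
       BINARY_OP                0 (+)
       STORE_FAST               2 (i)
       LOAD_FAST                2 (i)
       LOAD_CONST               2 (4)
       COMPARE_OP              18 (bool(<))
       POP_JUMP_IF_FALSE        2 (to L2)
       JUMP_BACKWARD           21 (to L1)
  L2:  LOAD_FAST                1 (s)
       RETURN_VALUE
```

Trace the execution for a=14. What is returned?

LOAD_CONST → push 0. Stack: [0]
STORE_FAST s → s=0. Stack: []
LOAD_CONST → push 0. Stack: [0]
STORE_FAST i → i=0. Stack: []
LOAD_FAST i → push 0. Stack: [0]
LOAD_CONST → push 4. Stack: [0, 4]
COMPARE_OP bool(<) → 0 vs 4 = True. Stack: [True]
POP_JUMP_IF_FALSE → pop True; no jump. Stack: []
LOAD_FAST_LOAD_FAST s,i → push 0,0. Stack: [0, 0]
BINARY_OP ^ → 0 ^ 0 = 0. Stack: [0]
STORE_FAST s → s=0. Stack: []
LOAD_FAST_LOAD_FAST s,s → push 0,0. Stack: [0, 0]
BINARY_OP + → 0 + 0 = 0. Stack: [0]
STORE_FAST s → s=0. Stack: []
LOAD_FAST i → push 0. Stack: [0]
LOAD_CONST → push 1. Stack: [0, 1]
BINARY_OP + → 0 + 1 = 1. Stack: [1]
STORE_FAST i → i=1. Stack: []
LOAD_FAST i → push 1. Stack: [1]
LOAD_CONST → push 4. Stack: [1, 4]
COMPARE_OP bool(<) → 1 vs 4 = True. Stack: [True]
POP_JUMP_IF_FALSE → pop True; no jump. Stack: []
LOAD_FAST_LOAD_FAST s,i → push 0,1. Stack: [0, 1]
BINARY_OP ^ → 0 ^ 1 = 1. Stack: [1]
STORE_FAST s → s=1. Stack: []
LOAD_FAST_LOAD_FAST s,s → push 1,1. Stack: [1, 1]
BINARY_OP + → 1 + 1 = 2. Stack: [2]
STORE_FAST s → s=2. Stack: []
LOAD_FAST i → push 1. Stack: [1]
LOAD_CONST → push 1. Stack: [1, 1]
BINARY_OP + → 1 + 1 = 2. Stack: [2]
STORE_FAST i → i=2. Stack: []
LOAD_FAST i → push 2. Stack: [2]
LOAD_CONST → push 4. Stack: [2, 4]
COMPARE_OP bool(<) → 2 vs 4 = True. Stack: [True]
POP_JUMP_IF_FALSE → pop True; no jump. Stack: []
LOAD_FAST_LOAD_FAST s,i → push 2,2. Stack: [2, 2]
BINARY_OP ^ → 2 ^ 2 = 0. Stack: [0]
STORE_FAST s → s=0. Stack: []
LOAD_FAST_LOAD_FAST s,s → push 0,0. Stack: [0, 0]
BINARY_OP + → 0 + 0 = 0. Stack: [0]
STORE_FAST s → s=0. Stack: []
LOAD_FAST i → push 2. Stack: [2]
LOAD_CONST → push 1. Stack: [2, 1]
BINARY_OP + → 2 + 1 = 3. Stack: [3]
STORE_FAST i → i=3. Stack: []
LOAD_FAST i → push 3. Stack: [3]
LOAD_CONST → push 4. Stack: [3, 4]
COMPARE_OP bool(<) → 3 vs 4 = True. Stack: [True]
POP_JUMP_IF_FALSE → pop True; no jump. Stack: []
LOAD_FAST_LOAD_FAST s,i → push 0,3. Stack: [0, 3]
BINARY_OP ^ → 0 ^ 3 = 3. Stack: [3]
STORE_FAST s → s=3. Stack: []
LOAD_FAST_LOAD_FAST s,s → push 3,3. Stack: [3, 3]
BINARY_OP + → 3 + 3 = 6. Stack: [6]
STORE_FAST s → s=6. Stack: []
LOAD_FAST i → push 3. Stack: [3]
LOAD_CONST → push 1. Stack: [3, 1]
BINARY_OP + → 3 + 1 = 4. Stack: [4]
STORE_FAST i → i=4. Stack: []
LOAD_FAST i → push 4. Stack: [4]
LOAD_CONST → push 4. Stack: [4, 4]
COMPARE_OP bool(<) → 4 vs 4 = False. Stack: [False]
POP_JUMP_IF_FALSE → pop False; jump. Stack: []
LOAD_FAST s → push 6. Stack: [6]
RETURN_VALUE → return 6.

6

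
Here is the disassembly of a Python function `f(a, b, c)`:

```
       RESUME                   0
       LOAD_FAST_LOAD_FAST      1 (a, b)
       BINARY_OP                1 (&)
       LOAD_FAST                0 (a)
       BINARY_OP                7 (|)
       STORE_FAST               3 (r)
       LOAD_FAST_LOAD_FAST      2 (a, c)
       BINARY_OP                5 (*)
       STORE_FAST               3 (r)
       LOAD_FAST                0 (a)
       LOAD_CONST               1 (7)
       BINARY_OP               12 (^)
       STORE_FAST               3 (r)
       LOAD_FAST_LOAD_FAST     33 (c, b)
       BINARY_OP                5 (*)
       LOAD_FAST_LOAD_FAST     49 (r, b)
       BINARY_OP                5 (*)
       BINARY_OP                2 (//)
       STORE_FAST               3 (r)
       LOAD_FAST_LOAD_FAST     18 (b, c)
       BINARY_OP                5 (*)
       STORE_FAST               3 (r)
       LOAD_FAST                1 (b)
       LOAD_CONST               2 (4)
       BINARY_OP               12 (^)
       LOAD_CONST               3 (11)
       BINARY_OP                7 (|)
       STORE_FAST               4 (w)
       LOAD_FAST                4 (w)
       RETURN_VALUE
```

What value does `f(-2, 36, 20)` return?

LOAD_FAST_LOAD_FAST a,b → push -2,36. Stack: [-2, 36]
BINARY_OP & → -2 & 36 = 36. Stack: [36]
LOAD_FAST a → push -2. Stack: [36, -2]
BINARY_OP | → 36 | -2 = -2. Stack: [-2]
STORE_FAST r → r=-2. Stack: []
LOAD_FAST_LOAD_FAST a,c → push -2,20. Stack: [-2, 20]
BINARY_OP * → -2 * 20 = -40. Stack: [-40]
STORE_FAST r → r=-40. Stack: []
LOAD_FAST a → push -2. Stack: [-2]
LOAD_CONST → push 7. Stack: [-2, 7]
BINARY_OP ^ → -2 ^ 7 = -7. Stack: [-7]
STORE_FAST r → r=-7. Stack: []
LOAD_FAST_LOAD_FAST c,b → push 20,36. Stack: [20, 36]
BINARY_OP * → 20 * 36 = 720. Stack: [720]
LOAD_FAST_LOAD_FAST r,b → push -7,36. Stack: [720, -7, 36]
BINARY_OP * → -7 * 36 = -252. Stack: [720, -252]
BINARY_OP // → 720 // -252 = -3. Stack: [-3]
STORE_FAST r → r=-3. Stack: []
LOAD_FAST_LOAD_FAST b,c → push 36,20. Stack: [36, 20]
BINARY_OP * → 36 * 20 = 720. Stack: [720]
STORE_FAST r → r=720. Stack: []
LOAD_FAST b → push 36. Stack: [36]
LOAD_CONST → push 4. Stack: [36, 4]
BINARY_OP ^ → 36 ^ 4 = 32. Stack: [32]
LOAD_CONST → push 11. Stack: [32, 11]
BINARY_OP | → 32 | 11 = 43. Stack: [43]
STORE_FAST w → w=43. Stack: []
LOAD_FAST w → push 43. Stack: [43]
RETURN_VALUE → return 43.

43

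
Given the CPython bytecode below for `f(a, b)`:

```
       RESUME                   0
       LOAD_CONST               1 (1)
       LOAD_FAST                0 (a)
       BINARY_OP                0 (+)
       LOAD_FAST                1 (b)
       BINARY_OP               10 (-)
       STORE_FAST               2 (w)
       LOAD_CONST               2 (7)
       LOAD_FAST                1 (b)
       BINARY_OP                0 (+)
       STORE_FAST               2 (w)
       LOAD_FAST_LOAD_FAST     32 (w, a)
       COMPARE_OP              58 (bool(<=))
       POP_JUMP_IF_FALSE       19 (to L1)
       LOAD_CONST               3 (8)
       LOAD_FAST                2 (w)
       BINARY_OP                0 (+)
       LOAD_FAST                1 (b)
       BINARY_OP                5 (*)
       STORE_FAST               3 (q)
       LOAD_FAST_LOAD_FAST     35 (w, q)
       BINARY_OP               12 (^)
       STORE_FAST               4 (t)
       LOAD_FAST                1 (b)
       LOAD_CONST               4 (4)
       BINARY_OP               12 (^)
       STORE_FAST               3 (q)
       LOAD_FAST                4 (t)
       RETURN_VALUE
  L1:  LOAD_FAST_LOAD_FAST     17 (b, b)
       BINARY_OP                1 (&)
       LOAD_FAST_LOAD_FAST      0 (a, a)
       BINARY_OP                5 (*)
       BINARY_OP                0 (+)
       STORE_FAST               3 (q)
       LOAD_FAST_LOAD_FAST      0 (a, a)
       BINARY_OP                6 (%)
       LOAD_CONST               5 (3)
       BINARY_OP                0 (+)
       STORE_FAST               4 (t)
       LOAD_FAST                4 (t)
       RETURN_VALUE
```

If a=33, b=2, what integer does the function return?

LOAD_CONST → push 1. Stack: [1]
LOAD_FAST a → push 33. Stack: [1, 33]
BINARY_OP + → 1 + 33 = 34. Stack: [34]
LOAD_FAST b → push 2. Stack: [34, 2]
BINARY_OP - → 34 - 2 = 32. Stack: [32]
STORE_FAST w → w=32. Stack: []
LOAD_CONST → push 7. Stack: [7]
LOAD_FAST b → push 2. Stack: [7, 2]
BINARY_OP + → 7 + 2 = 9. Stack: [9]
STORE_FAST w → w=9. Stack: []
LOAD_FAST_LOAD_FAST w,a → push 9,33. Stack: [9, 33]
COMPARE_OP bool(<=) → 9 vs 33 = True. Stack: [True]
POP_JUMP_IF_FALSE → pop True; no jump. Stack: []
LOAD_CONST → push 8. Stack: [8]
LOAD_FAST w → push 9. Stack: [8, 9]
BINARY_OP + → 8 + 9 = 17. Stack: [17]
LOAD_FAST b → push 2. Stack: [17, 2]
BINARY_OP * → 17 * 2 = 34. Stack: [34]
STORE_FAST q → q=34. Stack: []
LOAD_FAST_LOAD_FAST w,q → push 9,34. Stack: [9, 34]
BINARY_OP ^ → 9 ^ 34 = 43. Stack: [43]
STORE_FAST t → t=43. Stack: []
LOAD_FAST b → push 2. Stack: [2]
LOAD_CONST → push 4. Stack: [2, 4]
BINARY_OP ^ → 2 ^ 4 = 6. Stack: [6]
STORE_FAST q → q=6. Stack: []
LOAD_FAST t → push 43. Stack: [43]
RETURN_VALUE → return 43.

43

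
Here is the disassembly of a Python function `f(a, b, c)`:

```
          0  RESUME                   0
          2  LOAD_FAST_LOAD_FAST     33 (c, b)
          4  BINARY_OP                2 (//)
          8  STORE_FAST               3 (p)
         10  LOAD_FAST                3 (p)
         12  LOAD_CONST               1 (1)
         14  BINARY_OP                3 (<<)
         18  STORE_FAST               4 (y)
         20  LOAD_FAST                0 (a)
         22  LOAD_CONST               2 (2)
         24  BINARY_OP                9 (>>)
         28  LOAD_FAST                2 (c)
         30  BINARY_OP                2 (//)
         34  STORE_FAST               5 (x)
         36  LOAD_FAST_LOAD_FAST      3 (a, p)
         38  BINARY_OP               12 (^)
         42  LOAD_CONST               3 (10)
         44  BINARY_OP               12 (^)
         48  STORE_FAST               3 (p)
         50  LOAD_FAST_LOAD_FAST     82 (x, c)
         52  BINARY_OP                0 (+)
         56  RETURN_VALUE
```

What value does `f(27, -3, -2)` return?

-5

LOAD_FAST_LOAD_FAST c,b → push -2,-3. Stack: [-2, -3]
BINARY_OP // → -2 // -3 = 0. Stack: [0]
STORE_FAST p → p=0. Stack: []
LOAD_FAST p → push 0. Stack: [0]
LOAD_CONST → push 1. Stack: [0, 1]
BINARY_OP << → 0 << 1 = 0. Stack: [0]
STORE_FAST y → y=0. Stack: []
LOAD_FAST a → push 27. Stack: [27]
LOAD_CONST → push 2. Stack: [27, 2]
BINARY_OP >> → 27 >> 2 = 6. Stack: [6]
LOAD_FAST c → push -2. Stack: [6, -2]
BINARY_OP // → 6 // -2 = -3. Stack: [-3]
STORE_FAST x → x=-3. Stack: []
LOAD_FAST_LOAD_FAST a,p → push 27,0. Stack: [27, 0]
BINARY_OP ^ → 27 ^ 0 = 27. Stack: [27]
LOAD_CONST → push 10. Stack: [27, 10]
BINARY_OP ^ → 27 ^ 10 = 17. Stack: [17]
STORE_FAST p → p=17. Stack: []
LOAD_FAST_LOAD_FAST x,c → push -3,-2. Stack: [-3, -2]
BINARY_OP + → -3 + -2 = -5. Stack: [-5]
RETURN_VALUE → return -5.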